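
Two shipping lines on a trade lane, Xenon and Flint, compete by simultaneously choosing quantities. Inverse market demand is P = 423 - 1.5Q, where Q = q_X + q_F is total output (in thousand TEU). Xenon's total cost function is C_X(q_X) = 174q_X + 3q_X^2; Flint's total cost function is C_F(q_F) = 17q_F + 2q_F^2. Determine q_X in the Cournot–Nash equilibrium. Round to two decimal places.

18.67

Xenon's profit: π_X = (423 - 1.5Q)q_X - (174q_X + 3q_X²). Setting ∂π_X/∂q_X = 0: 249 - 9q_X - (3/2)(q_F) = 0.
Flint's profit: π_F = (423 - 1.5Q)q_F - (17q_F + 2q_F²). Setting ∂π_F/∂q_F = 0: 406 - 7q_F - (3/2)(q_X) = 0.
So q_X = (249 - (3/2)q_F)/9 and q_F = (406 - (3/2)q_X)/7.
Solving the pair: q_X = 56/3, q_F = 54.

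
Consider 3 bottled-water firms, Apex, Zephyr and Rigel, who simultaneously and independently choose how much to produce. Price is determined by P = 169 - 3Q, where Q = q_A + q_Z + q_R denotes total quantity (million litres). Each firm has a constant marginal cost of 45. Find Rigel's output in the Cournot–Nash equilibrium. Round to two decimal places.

10.33

A representative firm's profit is π_i = q_i(169 - 3Q) - 45q_i.
First-order condition (treating rivals' output as given): 124 - 6q_i - 3·Σ_{j≠i} q_j = 0.
With identical firms every q_j equals q_i, so Σ_{j≠i} q_j = 2q_i and 124 = 12q_i, giving q_i = 31/3.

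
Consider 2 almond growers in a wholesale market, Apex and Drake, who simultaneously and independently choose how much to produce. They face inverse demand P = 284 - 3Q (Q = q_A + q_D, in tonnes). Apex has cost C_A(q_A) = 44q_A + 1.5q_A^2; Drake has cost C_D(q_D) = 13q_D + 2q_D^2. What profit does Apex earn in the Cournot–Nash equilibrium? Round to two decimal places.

Apex's profit: π_A = (284 - 3Q)q_A - (44q_A + (3/2)q_A²). Setting ∂π_A/∂q_A = 0: 240 - 9q_A - 3(q_D) = 0.
Drake's profit: π_D = (284 - 3Q)q_D - (13q_D + 2q_D²). Setting ∂π_D/∂q_D = 0: 271 - 10q_D - 3(q_A) = 0.
So q_A = (240 - 3q_D)/9 and q_D = (271 - 3q_A)/10.
Substituting one into the other gives q_A = 529/27 and q_D = 191/9.
Price P = 284 - 3·(1102/27) = 1454/9.
Apex's profit: (1454/9)·(529/27) - 44·(529/27) - (3/2)(529/27)² = 1727.4136.

1727.41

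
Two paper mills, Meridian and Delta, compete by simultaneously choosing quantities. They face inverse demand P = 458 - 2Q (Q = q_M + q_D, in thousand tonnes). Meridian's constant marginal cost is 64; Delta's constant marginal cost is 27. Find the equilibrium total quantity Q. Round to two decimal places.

Meridian's profit: π_M = (458 - 2Q)q_M - (64q_M). Setting ∂π_M/∂q_M = 0: 394 - 4q_M - 2(q_D) = 0.
Delta's first-order condition: 431 - 4q_D - 2(q_M) = 0.
Rearranging gives the reaction functions q_M = (394 - 2q_D)/4 and q_D = (431 - 2q_M)/4.
Solving the pair: q_M = 119/2, q_D = 78.
Total output Q = 119/2 + 78 = 275/2.

137.50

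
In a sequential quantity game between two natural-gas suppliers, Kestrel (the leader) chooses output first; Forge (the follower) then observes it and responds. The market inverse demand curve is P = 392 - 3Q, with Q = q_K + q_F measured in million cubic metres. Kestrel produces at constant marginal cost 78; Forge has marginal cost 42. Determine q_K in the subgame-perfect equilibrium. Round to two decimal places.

Solve by backward induction. Given q_K, the follower Forge maximises π_F = (392 - 3q_K - 3q_F)q_F - 42q_F.
∂π_F/∂q_F = 350 - 3q_K - 6q_F = 0 gives the reaction function q_F = (350 - 3q_K)/6.
Kestrel substitutes q_F(q_K) into its own profit: π_K = q_K(392 - 3q_K - (350 - 3q_K)/2) - 78q_K = (217 - (3/2)q_K)q_K - 78q_K.
The leader's first-order condition 139 - 3q_K = 0 yields q_K = 139/3.
Then q_F = (350 - 3·(139/3))/6 = 211/6.

46.33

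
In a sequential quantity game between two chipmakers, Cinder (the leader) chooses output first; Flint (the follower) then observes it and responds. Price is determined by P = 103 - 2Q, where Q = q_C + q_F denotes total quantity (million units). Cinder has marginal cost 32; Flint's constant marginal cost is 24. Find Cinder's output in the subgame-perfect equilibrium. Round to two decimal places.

15.75

The follower Flint best-responds to any q_C: π_F = (103 - 2Q)q_F - 24q_F.
∂π_F/∂q_F = 79 - 2q_C - 4q_F = 0 gives the reaction function q_F = (79 - 2q_C)/4.
Cinder substitutes q_F(q_C) into its own profit: π_C = q_C(103 - 2q_C - (79 - 2q_C)/2) - 32q_C = (127/2 - q_C)q_C - 32q_C.
Leader FOC: 63/2 - 2q_C = 0, so q_C = 63/4.
Then q_F = (79 - 2·(63/4))/4 = 95/8.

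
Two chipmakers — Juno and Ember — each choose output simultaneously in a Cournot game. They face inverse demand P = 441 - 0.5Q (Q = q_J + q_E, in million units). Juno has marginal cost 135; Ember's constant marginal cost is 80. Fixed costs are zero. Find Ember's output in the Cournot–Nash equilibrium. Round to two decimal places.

277.33

Juno's profit: π_J = (441 - 0.5Q)q_J - (135q_J). Setting ∂π_J/∂q_J = 0: 306 - q_J - (1/2)(q_E) = 0.
Ember's profit: π_E = (441 - 0.5Q)q_E - (80q_E). Setting ∂π_E/∂q_E = 0: 361 - q_E - (1/2)(q_J) = 0.
Best responses: q_J = (306 - (1/2)q_E), q_E = (361 - (1/2)q_J).
Substituting one into the other gives q_J = 502/3 and q_E = 832/3.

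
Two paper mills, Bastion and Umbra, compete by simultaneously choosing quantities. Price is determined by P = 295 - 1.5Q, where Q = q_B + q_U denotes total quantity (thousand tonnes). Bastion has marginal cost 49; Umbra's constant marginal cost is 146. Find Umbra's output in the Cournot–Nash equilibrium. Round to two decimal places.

Bastion's profit: π_B = (295 - 1.5Q)q_B - (49q_B). Setting ∂π_B/∂q_B = 0: 246 - 3q_B - (3/2)(q_U) = 0.
Umbra's first-order condition: 149 - 3q_U - (3/2)(q_B) = 0.
Rearranging gives the reaction functions q_B = (246 - (3/2)q_U)/3 and q_U = (149 - (3/2)q_B)/3.
Solving the pair: q_B = 686/9, q_U = 104/9.

11.56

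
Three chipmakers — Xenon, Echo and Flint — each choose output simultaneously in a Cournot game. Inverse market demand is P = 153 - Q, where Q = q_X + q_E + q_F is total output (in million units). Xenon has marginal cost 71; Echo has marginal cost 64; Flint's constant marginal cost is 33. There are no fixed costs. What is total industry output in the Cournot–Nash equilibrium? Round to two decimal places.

Xenon's profit: π_X = (153 - Q)q_X - (71q_X). Setting ∂π_X/∂q_X = 0: 82 - 2q_X - (q_E + q_F) = 0.
Echo's profit: π_E = (153 - Q)q_E - (64q_E). Setting ∂π_E/∂q_E = 0: 89 - 2q_E - (q_X + q_F) = 0.
Flint's first-order condition: 120 - 2q_F - (q_X + q_E) = 0.
Summing all 3 equations gives 291 − 4Q = 0, hence Q = 291/4.
Back-substituting: q_X = (82 − 291/4) = 37/4, q_E = (89 − 291/4) = 65/4, q_F = (120 − 291/4) = 189/4.
Total output Q = 37/4 + 65/4 + 189/4 = 291/4.

72.75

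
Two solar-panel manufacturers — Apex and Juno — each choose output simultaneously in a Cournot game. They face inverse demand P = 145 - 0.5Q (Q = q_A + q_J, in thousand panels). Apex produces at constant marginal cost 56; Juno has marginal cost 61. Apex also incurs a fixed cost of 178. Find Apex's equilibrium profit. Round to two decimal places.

Apex's profit: π_A = (145 - 0.5Q)q_A - (56q_A). Setting ∂π_A/∂q_A = 0: 89 - q_A - (1/2)(q_J) = 0.
Juno's first-order condition: 84 - q_J - (1/2)(q_A) = 0.
Rearranging gives the reaction functions q_A = (89 - (1/2)q_J) and q_J = (84 - (1/2)q_A).
Substituting one into the other gives q_A = 188/3 and q_J = 158/3.
Price P = 145 - (1/2)·(346/3) = 262/3.
Apex's profit: (262/3 - 56)·(188/3) - 178 = 1785.5556.

1785.56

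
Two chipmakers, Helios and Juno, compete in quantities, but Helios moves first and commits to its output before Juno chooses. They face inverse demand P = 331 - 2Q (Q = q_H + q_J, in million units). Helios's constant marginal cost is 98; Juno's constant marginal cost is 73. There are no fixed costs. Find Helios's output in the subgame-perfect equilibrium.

52

The follower Juno best-responds to any q_H: π_J = (331 - 2Q)q_J - 73q_J.
Follower FOC: 258 - 2q_H - 4q_J = 0, so q_J(q_H) = (258 - 2q_H)/4.
The leader anticipates this reaction. Substituting into P = 331 - 2Q gives P = 202 - q_H, so π_H = (202 - q_H)q_H - 98q_H.
Maximising: ∂π_H/∂q_H = 104 - 2q_H = 0, giving q_H = 52.
Then q_J = (258 - 2·52)/4 = 77/2.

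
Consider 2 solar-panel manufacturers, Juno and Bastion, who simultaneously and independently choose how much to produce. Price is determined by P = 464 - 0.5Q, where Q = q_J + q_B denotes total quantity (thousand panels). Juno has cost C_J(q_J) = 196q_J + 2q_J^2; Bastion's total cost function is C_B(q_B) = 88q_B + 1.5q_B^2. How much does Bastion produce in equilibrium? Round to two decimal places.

Juno's profit: π_J = (464 - 0.5Q)q_J - (196q_J + 2q_J²). Setting ∂π_J/∂q_J = 0: 268 - 5q_J - (1/2)(q_B) = 0.
Bastion's profit: π_B = (464 - 0.5Q)q_B - (88q_B + (3/2)q_B²). Setting ∂π_B/∂q_B = 0: 376 - 4q_B - (1/2)(q_J) = 0.
So q_J = (268 - (1/2)q_B)/5 and q_B = (376 - (1/2)q_J)/4.
Solving the pair: q_J = 44.7595, q_B = 88.4051.

88.41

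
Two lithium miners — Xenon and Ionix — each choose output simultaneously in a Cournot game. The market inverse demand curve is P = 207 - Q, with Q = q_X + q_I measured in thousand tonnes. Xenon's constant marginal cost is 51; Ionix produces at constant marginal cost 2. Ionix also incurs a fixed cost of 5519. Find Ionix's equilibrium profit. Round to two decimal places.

1649.44

Xenon's profit: π_X = (207 - Q)q_X - (51q_X). Setting ∂π_X/∂q_X = 0: 156 - 2q_X - (q_I) = 0.
Ionix's profit: π_I = (207 - Q)q_I - (2q_I). Setting ∂π_I/∂q_I = 0: 205 - 2q_I - (q_X) = 0.
Rearranging gives the reaction functions q_X = (156 - q_I)/2 and q_I = (205 - q_X)/2.
Solving the pair: q_X = 107/3, q_I = 254/3.
Price P = 207 - 361/3 = 260/3.
Ionix's profit: (260/3 - 2)·(254/3) - 5519 = 1649.4444.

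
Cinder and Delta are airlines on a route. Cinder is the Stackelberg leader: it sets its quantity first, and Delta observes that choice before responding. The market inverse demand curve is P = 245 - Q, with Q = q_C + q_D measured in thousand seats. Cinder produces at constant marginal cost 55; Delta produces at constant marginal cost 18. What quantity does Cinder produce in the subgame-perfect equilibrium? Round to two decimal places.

76.50

The follower Delta best-responds to any q_C: π_D = (245 - Q)q_D - 18q_D.
Setting the follower's marginal profit to zero, 227 - q_C - 2q_D = 0, i.e. q_D = (227 - q_C)/2.
Cinder substitutes q_D(q_C) into its own profit: π_C = q_C(245 - q_C - (227 - q_C)/2) - 55q_C = (263/2 - (1/2)q_C)q_C - 55q_C.
Maximising: ∂π_C/∂q_C = 153/2 - q_C = 0, giving q_C = 153/2.
Then q_D = (227 - 153/2)/2 = 301/4.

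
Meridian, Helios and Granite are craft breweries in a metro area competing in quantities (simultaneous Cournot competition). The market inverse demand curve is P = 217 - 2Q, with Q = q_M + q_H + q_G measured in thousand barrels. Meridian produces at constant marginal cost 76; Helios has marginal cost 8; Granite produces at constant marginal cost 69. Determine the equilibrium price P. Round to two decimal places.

Meridian's profit: π_M = (217 - 2Q)q_M - (76q_M). Setting ∂π_M/∂q_M = 0: 141 - 4q_M - 2(q_H + q_G) = 0.
Helios's first-order condition: 209 - 4q_H - 2(q_M + q_G) = 0.
Granite's profit: π_G = (217 - 2Q)q_G - (69q_G). Setting ∂π_G/∂q_G = 0: 148 - 4q_G - 2(q_M + q_H) = 0.
Adding the 3 first-order conditions: 498 − 8Q = 0, so Q = 249/4.
Back-substituting: q_M = (141 − 249/2)/2 = 33/4, q_H = (209 − 249/2)/2 = 169/4, q_G = (148 − 249/2)/2 = 47/4.
Total output Q = 249/4, so price P = 217 - 2·(249/4) = 185/2.

92.50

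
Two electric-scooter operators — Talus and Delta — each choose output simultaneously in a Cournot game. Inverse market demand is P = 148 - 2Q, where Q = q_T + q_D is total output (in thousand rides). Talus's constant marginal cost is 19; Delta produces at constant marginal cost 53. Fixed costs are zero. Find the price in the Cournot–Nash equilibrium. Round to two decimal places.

73.33

Talus's profit: π_T = (148 - 2Q)q_T - (19q_T). Setting ∂π_T/∂q_T = 0: 129 - 4q_T - 2(q_D) = 0.
Delta's profit: π_D = (148 - 2Q)q_D - (53q_D). Setting ∂π_D/∂q_D = 0: 95 - 4q_D - 2(q_T) = 0.
Best responses: q_T = (129 - 2q_D)/4, q_D = (95 - 2q_T)/4.
Solving the pair: q_T = 163/6, q_D = 61/6.
Total output Q = 112/3, so price P = 148 - 2·(112/3) = 220/3.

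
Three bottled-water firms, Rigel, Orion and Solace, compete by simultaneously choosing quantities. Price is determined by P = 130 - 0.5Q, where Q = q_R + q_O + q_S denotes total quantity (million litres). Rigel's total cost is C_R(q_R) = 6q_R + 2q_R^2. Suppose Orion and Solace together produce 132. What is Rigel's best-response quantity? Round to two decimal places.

11.60

With rivals' combined output fixed at 132, Rigel's profit is π_R = (130 - (1/2)·132 - (1/2)q_R)q_R - (6q_R + 2q_R²) = (64 - (1/2)q_R)q_R - (6q_R + 2q_R²).
∂π_R/∂q_R = 58 - 5q_R = 0, so q_R = 58/5.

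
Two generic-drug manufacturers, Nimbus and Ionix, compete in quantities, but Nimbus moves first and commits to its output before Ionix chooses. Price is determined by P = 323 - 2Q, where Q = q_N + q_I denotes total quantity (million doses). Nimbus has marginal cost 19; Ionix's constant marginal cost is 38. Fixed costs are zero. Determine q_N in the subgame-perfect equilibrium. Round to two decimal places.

80.75

Solve by backward induction. Given q_N, the follower Ionix maximises π_I = (323 - 2q_N - 2q_I)q_I - 38q_I.
Setting the follower's marginal profit to zero, 285 - 2q_N - 4q_I = 0, i.e. q_I = (285 - 2q_N)/4.
Nimbus substitutes q_I(q_N) into its own profit: π_N = q_N(323 - 2q_N - (285 - 2q_N)/2) - 19q_N = (361/2 - q_N)q_N - 19q_N.
Leader FOC: 323/2 - 2q_N = 0, so q_N = 323/4.
Then q_I = (285 - 2·(323/4))/4 = 247/8.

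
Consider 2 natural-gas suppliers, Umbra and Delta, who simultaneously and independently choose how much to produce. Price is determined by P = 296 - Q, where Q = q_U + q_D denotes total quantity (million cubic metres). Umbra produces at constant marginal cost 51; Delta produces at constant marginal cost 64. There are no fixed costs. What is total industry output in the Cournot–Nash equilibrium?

159

Umbra's profit: π_U = (296 - Q)q_U - (51q_U). Setting ∂π_U/∂q_U = 0: 245 - 2q_U - (q_D) = 0.
Delta's profit: π_D = (296 - Q)q_D - (64q_D). Setting ∂π_D/∂q_D = 0: 232 - 2q_D - (q_U) = 0.
So q_U = (245 - q_D)/2 and q_D = (232 - q_U)/2.
Substituting one into the other gives q_U = 86 and q_D = 73.
Total output Q = 86 + 73 = 159.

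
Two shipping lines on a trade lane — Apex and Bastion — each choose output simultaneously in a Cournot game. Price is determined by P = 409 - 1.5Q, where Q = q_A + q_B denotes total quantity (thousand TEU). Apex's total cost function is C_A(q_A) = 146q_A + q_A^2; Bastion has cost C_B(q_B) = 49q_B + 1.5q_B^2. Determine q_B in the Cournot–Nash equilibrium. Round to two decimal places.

Apex's profit: π_A = (409 - 1.5Q)q_A - (146q_A + q_A²). Setting ∂π_A/∂q_A = 0: 263 - 5q_A - (3/2)(q_B) = 0.
Bastion's first-order condition: 360 - 6q_B - (3/2)(q_A) = 0.
Best responses: q_A = (263 - (3/2)q_B)/5, q_B = (360 - (3/2)q_A)/6.
Solving the pair: q_A = 1384/37, q_B = 1874/37.

50.65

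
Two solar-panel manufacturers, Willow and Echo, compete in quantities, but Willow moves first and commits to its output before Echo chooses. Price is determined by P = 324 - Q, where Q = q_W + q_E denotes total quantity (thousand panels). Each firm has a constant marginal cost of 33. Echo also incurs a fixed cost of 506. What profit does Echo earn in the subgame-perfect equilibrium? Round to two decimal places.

The follower Echo best-responds to any q_W: π_E = (324 - Q)q_E - 33q_E.
∂π_E/∂q_E = 291 - q_W - 2q_E = 0 gives the reaction function q_E = (291 - q_W)/2.
The leader anticipates this reaction. Substituting into P = 324 - Q gives P = 357/2 - (1/2)q_W, so π_W = (357/2 - (1/2)q_W)q_W - 33q_W.
Maximising: ∂π_W/∂q_W = 291/2 - q_W = 0, giving q_W = 291/2.
Then q_E = (291 - 291/2)/2 = 291/4.
Price P = 324 - 873/4 = 423/4.
Echo's profit: (423/4 - 33)·(291/4) - 506 = 4786.5625.

4786.56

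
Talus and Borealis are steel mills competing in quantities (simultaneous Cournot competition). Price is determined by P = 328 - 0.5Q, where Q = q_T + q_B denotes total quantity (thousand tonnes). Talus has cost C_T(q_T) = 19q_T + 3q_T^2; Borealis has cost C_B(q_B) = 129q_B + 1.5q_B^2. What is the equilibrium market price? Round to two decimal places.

Talus's profit: π_T = (328 - 0.5Q)q_T - (19q_T + 3q_T²). Setting ∂π_T/∂q_T = 0: 309 - 7q_T - (1/2)(q_B) = 0.
Borealis's first-order condition: 199 - 4q_B - (1/2)(q_T) = 0.
So q_T = (309 - (1/2)q_B)/7 and q_B = (199 - (1/2)q_T)/4.
Substituting one into the other gives q_T = 40.9550 and q_B = 44.6306.
Total output Q = 85.5856, so price P = 328 - (1/2)·85.5856 = 285.2072.

285.21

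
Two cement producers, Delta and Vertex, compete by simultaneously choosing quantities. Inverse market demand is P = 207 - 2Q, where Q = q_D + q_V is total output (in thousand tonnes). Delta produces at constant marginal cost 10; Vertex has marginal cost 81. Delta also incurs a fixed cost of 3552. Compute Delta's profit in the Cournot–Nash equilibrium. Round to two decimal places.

Delta's profit: π_D = (207 - 2Q)q_D - (10q_D). Setting ∂π_D/∂q_D = 0: 197 - 4q_D - 2(q_V) = 0.
Vertex's first-order condition: 126 - 4q_V - 2(q_D) = 0.
Best responses: q_D = (197 - 2q_V)/4, q_V = (126 - 2q_D)/4.
Solving the pair: q_D = 134/3, q_V = 55/6.
Price P = 207 - 2·(323/6) = 298/3.
Delta's profit: (298/3 - 10)·(134/3) - 3552 = 438.2222.

438.22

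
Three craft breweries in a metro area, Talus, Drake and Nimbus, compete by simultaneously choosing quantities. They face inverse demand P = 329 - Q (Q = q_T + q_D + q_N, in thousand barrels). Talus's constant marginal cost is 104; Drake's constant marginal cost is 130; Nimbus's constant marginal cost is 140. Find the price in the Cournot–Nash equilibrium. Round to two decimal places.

Talus's profit: π_T = (329 - Q)q_T - (104q_T). Setting ∂π_T/∂q_T = 0: 225 - 2q_T - (q_D + q_N) = 0.
Drake's profit: π_D = (329 - Q)q_D - (130q_D). Setting ∂π_D/∂q_D = 0: 199 - 2q_D - (q_T + q_N) = 0.
Nimbus's first-order condition: 189 - 2q_N - (q_T + q_D) = 0.
Summing all 3 equations gives 613 − 4Q = 0, hence Q = 613/4.
Back-substituting: q_T = (225 − 613/4) = 287/4, q_D = (199 − 613/4) = 183/4, q_N = (189 − 613/4) = 143/4.
Total output Q = 613/4, so price P = 329 - 613/4 = 703/4.

175.75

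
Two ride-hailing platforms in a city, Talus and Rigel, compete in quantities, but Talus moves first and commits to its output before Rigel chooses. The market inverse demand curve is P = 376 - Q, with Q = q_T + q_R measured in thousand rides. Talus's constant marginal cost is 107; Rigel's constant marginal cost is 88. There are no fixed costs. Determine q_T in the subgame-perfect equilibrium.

125

Solve by backward induction. Given q_T, the follower Rigel maximises π_R = (376 - q_T - q_R)q_R - 88q_R.
Follower FOC: 288 - q_T - 2q_R = 0, so q_R(q_T) = (288 - q_T)/2.
Talus substitutes q_R(q_T) into its own profit: π_T = q_T(376 - q_T - (288 - q_T)/2) - 107q_T = (232 - (1/2)q_T)q_T - 107q_T.
The leader's first-order condition 125 - q_T = 0 yields q_T = 125.
Then q_R = (288 - 125)/2 = 163/2.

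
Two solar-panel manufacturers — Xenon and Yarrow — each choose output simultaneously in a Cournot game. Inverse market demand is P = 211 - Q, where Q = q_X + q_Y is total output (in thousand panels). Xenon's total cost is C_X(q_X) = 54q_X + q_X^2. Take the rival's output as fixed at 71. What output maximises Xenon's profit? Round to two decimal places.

21.50

With the rival's output fixed at 71, Xenon's profit is π_X = (211 - 71 - q_X)q_X - (54q_X + q_X²) = (140 - q_X)q_X - (54q_X + q_X²).
∂π_X/∂q_X = 86 - 4q_X = 0, so q_X = 43/2.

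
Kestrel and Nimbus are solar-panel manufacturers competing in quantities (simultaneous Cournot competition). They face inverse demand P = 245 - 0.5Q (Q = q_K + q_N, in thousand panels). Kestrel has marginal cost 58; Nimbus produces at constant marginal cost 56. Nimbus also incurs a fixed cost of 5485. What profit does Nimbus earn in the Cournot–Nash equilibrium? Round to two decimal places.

Kestrel's profit: π_K = (245 - 0.5Q)q_K - (58q_K). Setting ∂π_K/∂q_K = 0: 187 - q_K - (1/2)(q_N) = 0.
Nimbus's profit: π_N = (245 - 0.5Q)q_N - (56q_N). Setting ∂π_N/∂q_N = 0: 189 - q_N - (1/2)(q_K) = 0.
Rearranging gives the reaction functions q_K = (187 - (1/2)q_N) and q_N = (189 - (1/2)q_K).
Solving the pair: q_K = 370/3, q_N = 382/3.
Price P = 245 - (1/2)·(752/3) = 359/3.
Nimbus's profit: (359/3 - 56)·(382/3) - 5485 = 2621.8889.

2621.89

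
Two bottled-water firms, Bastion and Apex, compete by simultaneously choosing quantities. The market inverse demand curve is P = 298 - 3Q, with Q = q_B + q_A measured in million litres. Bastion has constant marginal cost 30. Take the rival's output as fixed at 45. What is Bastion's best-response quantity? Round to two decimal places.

With the rival's output fixed at 45, Bastion's profit is π_B = (298 - 3·45 - 3q_B)q_B - (30q_B) = (163 - 3q_B)q_B - (30q_B).
∂π_B/∂q_B = 133 - 6q_B = 0, so q_B = 133/6.

22.17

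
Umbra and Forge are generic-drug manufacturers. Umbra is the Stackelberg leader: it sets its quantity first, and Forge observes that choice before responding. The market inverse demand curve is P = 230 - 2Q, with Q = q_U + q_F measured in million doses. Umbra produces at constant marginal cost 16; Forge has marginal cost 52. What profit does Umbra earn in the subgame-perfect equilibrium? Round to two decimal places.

The follower Forge best-responds to any q_U: π_F = (230 - 2Q)q_F - 52q_F.
Setting the follower's marginal profit to zero, 178 - 2q_U - 4q_F = 0, i.e. q_F = (178 - 2q_U)/4.
The leader anticipates this reaction. Substituting into P = 230 - 2Q gives P = 141 - q_U, so π_U = (141 - q_U)q_U - 16q_U.
Leader FOC: 125 - 2q_U = 0, so q_U = 125/2.
Then q_F = (178 - 2·(125/2))/4 = 53/4.
Price P = 230 - 2·(303/4) = 157/2.
Umbra's profit: (157/2 - 16)·(125/2) = 3906.2500.

3906.25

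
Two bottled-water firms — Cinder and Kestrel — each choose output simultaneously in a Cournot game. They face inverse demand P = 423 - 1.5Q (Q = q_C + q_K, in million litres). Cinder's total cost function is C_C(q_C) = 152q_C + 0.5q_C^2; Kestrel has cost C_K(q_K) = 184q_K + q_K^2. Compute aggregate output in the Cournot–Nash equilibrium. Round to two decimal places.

87.10

Cinder's profit: π_C = (423 - 1.5Q)q_C - (152q_C + (1/2)q_C²). Setting ∂π_C/∂q_C = 0: 271 - 4q_C - (3/2)(q_K) = 0.
Kestrel's first-order condition: 239 - 5q_K - (3/2)(q_C) = 0.
So q_C = (271 - (3/2)q_K)/4 and q_K = (239 - (3/2)q_C)/5.
Solving the pair: q_C = 56.1408, q_K = 30.9577.
Total output Q = 56.1408 + 30.9577 = 87.0986.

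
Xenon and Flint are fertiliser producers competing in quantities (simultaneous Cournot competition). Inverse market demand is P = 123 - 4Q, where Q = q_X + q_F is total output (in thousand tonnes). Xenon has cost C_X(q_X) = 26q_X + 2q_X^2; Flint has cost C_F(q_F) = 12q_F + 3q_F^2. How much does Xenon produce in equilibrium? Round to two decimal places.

Xenon's profit: π_X = (123 - 4Q)q_X - (26q_X + 2q_X²). Setting ∂π_X/∂q_X = 0: 97 - 12q_X - 4(q_F) = 0.
Flint's profit: π_F = (123 - 4Q)q_F - (12q_F + 3q_F²). Setting ∂π_F/∂q_F = 0: 111 - 14q_F - 4(q_X) = 0.
Rearranging gives the reaction functions q_X = (97 - 4q_F)/12 and q_F = (111 - 4q_X)/14.
Solving the pair: q_X = 457/76, q_F = 118/19.

6.01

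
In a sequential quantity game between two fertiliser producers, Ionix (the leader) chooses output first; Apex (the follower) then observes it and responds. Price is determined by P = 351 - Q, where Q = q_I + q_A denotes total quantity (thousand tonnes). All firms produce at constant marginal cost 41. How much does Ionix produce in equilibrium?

Solve by backward induction. Given q_I, the follower Apex maximises π_A = (351 - q_I - q_A)q_A - 41q_A.
Follower FOC: 310 - q_I - 2q_A = 0, so q_A(q_I) = (310 - q_I)/2.
The leader anticipates this reaction. Substituting into P = 351 - Q gives P = 196 - (1/2)q_I, so π_I = (196 - (1/2)q_I)q_I - 41q_I.
Leader FOC: 155 - q_I = 0, so q_I = 155.
Then q_A = (310 - 155)/2 = 155/2.

155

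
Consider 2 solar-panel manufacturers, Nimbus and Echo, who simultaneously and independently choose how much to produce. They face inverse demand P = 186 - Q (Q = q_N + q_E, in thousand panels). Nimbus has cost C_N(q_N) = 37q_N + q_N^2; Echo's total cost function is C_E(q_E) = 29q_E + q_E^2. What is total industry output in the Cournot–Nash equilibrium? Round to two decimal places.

Nimbus's profit: π_N = (186 - Q)q_N - (37q_N + q_N²). Setting ∂π_N/∂q_N = 0: 149 - 4q_N - (q_E) = 0.
Echo's first-order condition: 157 - 4q_E - (q_N) = 0.
Rearranging gives the reaction functions q_N = (149 - q_E)/4 and q_E = (157 - q_N)/4.
Solving the pair: q_N = 439/15, q_E = 479/15.
Total output Q = 439/15 + 479/15 = 306/5.

61.20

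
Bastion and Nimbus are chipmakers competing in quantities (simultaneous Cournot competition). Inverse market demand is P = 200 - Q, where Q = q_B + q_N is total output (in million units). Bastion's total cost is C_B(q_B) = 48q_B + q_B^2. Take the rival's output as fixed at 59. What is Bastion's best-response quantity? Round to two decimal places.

With the rival's output fixed at 59, Bastion's profit is π_B = (200 - 59 - q_B)q_B - (48q_B + q_B²) = (141 - q_B)q_B - (48q_B + q_B²).
∂π_B/∂q_B = 93 - 4q_B = 0, so q_B = 93/4.

23.25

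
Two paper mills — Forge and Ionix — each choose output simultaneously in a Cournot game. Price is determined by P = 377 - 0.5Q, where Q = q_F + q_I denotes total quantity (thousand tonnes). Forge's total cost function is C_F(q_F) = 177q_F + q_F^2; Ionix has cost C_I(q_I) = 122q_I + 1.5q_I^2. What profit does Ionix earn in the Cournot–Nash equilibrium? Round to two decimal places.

6406.16

Forge's profit: π_F = (377 - 0.5Q)q_F - (177q_F + q_F²). Setting ∂π_F/∂q_F = 0: 200 - 3q_F - (1/2)(q_I) = 0.
Ionix's first-order condition: 255 - 4q_I - (1/2)(q_F) = 0.
Rearranging gives the reaction functions q_F = (200 - (1/2)q_I)/3 and q_I = (255 - (1/2)q_F)/4.
Substituting one into the other gives q_F = 57.2340 and q_I = 56.5957.
Price P = 377 - (1/2)·113.8298 = 320.0851.
Ionix's profit: 320.0851·56.5957 - 122·56.5957 - (3/2)·56.5957² = 6406.1566.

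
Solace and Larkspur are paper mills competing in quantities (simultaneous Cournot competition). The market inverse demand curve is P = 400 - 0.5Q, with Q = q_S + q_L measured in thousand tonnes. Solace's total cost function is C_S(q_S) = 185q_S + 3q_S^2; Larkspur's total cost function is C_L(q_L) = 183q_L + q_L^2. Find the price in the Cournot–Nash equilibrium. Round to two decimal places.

353.06

Solace's profit: π_S = (400 - 0.5Q)q_S - (185q_S + 3q_S²). Setting ∂π_S/∂q_S = 0: 215 - 7q_S - (1/2)(q_L) = 0.
Larkspur's first-order condition: 217 - 3q_L - (1/2)(q_S) = 0.
Rearranging gives the reaction functions q_S = (215 - (1/2)q_L)/7 and q_L = (217 - (1/2)q_S)/3.
Solving the pair: q_S = 25.8554, q_L = 68.0241.
Total output Q = 93.8795, so price P = 400 - (1/2)·93.8795 = 353.0602.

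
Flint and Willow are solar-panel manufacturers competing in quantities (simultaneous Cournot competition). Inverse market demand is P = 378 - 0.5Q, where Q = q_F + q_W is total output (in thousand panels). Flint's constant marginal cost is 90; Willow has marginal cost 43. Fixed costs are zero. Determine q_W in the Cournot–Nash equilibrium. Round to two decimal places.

Flint's profit: π_F = (378 - 0.5Q)q_F - (90q_F). Setting ∂π_F/∂q_F = 0: 288 - q_F - (1/2)(q_W) = 0.
Willow's profit: π_W = (378 - 0.5Q)q_W - (43q_W). Setting ∂π_W/∂q_W = 0: 335 - q_W - (1/2)(q_F) = 0.
Best responses: q_F = (288 - (1/2)q_W), q_W = (335 - (1/2)q_F).
Solving the pair: q_F = 482/3, q_W = 764/3.

254.67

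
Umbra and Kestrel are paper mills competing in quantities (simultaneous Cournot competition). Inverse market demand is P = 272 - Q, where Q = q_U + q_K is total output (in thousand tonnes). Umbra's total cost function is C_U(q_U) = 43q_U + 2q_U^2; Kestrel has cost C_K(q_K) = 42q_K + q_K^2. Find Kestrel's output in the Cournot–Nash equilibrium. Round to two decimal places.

50.04

Umbra's profit: π_U = (272 - Q)q_U - (43q_U + 2q_U²). Setting ∂π_U/∂q_U = 0: 229 - 6q_U - (q_K) = 0.
Kestrel's first-order condition: 230 - 4q_K - (q_U) = 0.
Rearranging gives the reaction functions q_U = (229 - q_K)/6 and q_K = (230 - q_U)/4.
Solving the pair: q_U = 686/23, q_K = 1151/23.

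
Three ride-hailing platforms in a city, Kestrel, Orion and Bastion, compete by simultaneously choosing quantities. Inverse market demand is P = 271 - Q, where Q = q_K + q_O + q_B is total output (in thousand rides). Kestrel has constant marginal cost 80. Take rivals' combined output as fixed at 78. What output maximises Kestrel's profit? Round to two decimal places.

With rivals' combined output fixed at 78, Kestrel's profit is π_K = (271 - 78 - q_K)q_K - (80q_K) = (193 - q_K)q_K - (80q_K).
∂π_K/∂q_K = 113 - 2q_K = 0, so q_K = 113/2.

56.50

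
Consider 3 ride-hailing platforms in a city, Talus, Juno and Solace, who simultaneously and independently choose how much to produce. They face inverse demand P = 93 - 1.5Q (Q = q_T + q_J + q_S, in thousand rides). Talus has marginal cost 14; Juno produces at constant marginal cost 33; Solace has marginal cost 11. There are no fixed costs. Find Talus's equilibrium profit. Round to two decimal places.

Talus's profit: π_T = (93 - 1.5Q)q_T - (14q_T). Setting ∂π_T/∂q_T = 0: 79 - 3q_T - (3/2)(q_J + q_S) = 0.
Juno's first-order condition: 60 - 3q_J - (3/2)(q_T + q_S) = 0.
Solace's profit: π_S = (93 - 1.5Q)q_S - (11q_S). Setting ∂π_S/∂q_S = 0: 82 - 3q_S - (3/2)(q_T + q_J) = 0.
Summing all 3 equations gives 221 − 6Q = 0, hence Q = 221/6.
Back-substituting: q_T = (79 − 221/4)/(3/2) = 95/6, q_J = (60 − 221/4)/(3/2) = 19/6, q_S = (82 − 221/4)/(3/2) = 107/6.
Price P = 93 - (3/2)·(221/6) = 151/4.
Talus's profit: (151/4 - 14)·(95/6) = 376.0417.

376.04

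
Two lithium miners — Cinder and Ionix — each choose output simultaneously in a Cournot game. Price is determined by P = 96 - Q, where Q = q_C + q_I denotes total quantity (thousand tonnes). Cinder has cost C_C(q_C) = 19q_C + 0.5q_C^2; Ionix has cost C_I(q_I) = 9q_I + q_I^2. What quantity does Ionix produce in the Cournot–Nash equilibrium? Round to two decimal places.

16.73

Cinder's profit: π_C = (96 - Q)q_C - (19q_C + (1/2)q_C²). Setting ∂π_C/∂q_C = 0: 77 - 3q_C - (q_I) = 0.
Ionix's first-order condition: 87 - 4q_I - (q_C) = 0.
Rearranging gives the reaction functions q_C = (77 - q_I)/3 and q_I = (87 - q_C)/4.
Substituting one into the other gives q_C = 221/11 and q_I = 184/11.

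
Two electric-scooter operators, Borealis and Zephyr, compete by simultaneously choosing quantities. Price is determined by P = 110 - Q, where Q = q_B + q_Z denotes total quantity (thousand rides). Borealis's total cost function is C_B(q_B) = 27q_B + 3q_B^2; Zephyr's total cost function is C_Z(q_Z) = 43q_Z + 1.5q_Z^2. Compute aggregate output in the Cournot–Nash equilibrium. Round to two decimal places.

Borealis's profit: π_B = (110 - Q)q_B - (27q_B + 3q_B²). Setting ∂π_B/∂q_B = 0: 83 - 8q_B - (q_Z) = 0.
Zephyr's profit: π_Z = (110 - Q)q_Z - (43q_Z + (3/2)q_Z²). Setting ∂π_Z/∂q_Z = 0: 67 - 5q_Z - (q_B) = 0.
Rearranging gives the reaction functions q_B = (83 - q_Z)/8 and q_Z = (67 - q_B)/5.
Substituting one into the other gives q_B = 116/13 and q_Z = 151/13.
Total output Q = 116/13 + 151/13 = 267/13.

20.54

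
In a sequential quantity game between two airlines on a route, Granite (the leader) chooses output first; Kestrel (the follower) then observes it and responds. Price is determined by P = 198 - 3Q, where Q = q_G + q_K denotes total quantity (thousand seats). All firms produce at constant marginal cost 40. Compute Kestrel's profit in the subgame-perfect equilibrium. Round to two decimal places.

520.08

The follower Kestrel best-responds to any q_G: π_K = (198 - 3Q)q_K - 40q_K.
Follower FOC: 158 - 3q_G - 6q_K = 0, so q_K(q_G) = (158 - 3q_G)/6.
Granite substitutes q_K(q_G) into its own profit: π_G = q_G(198 - 3q_G - (158 - 3q_G)/2) - 40q_G = (119 - (3/2)q_G)q_G - 40q_G.
Maximising: ∂π_G/∂q_G = 79 - 3q_G = 0, giving q_G = 79/3.
Then q_K = (158 - 3·(79/3))/6 = 79/6.
Price P = 198 - 3·(79/2) = 159/2.
Kestrel's profit: (159/2 - 40)·(79/6) = 520.0833.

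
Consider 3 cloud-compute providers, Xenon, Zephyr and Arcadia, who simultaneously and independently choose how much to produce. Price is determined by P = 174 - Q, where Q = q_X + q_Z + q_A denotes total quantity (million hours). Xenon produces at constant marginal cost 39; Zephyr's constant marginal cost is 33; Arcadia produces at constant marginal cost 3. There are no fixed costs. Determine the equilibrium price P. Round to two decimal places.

Xenon's profit: π_X = (174 - Q)q_X - (39q_X). Setting ∂π_X/∂q_X = 0: 135 - 2q_X - (q_Z + q_A) = 0.
Zephyr's first-order condition: 141 - 2q_Z - (q_X + q_A) = 0.
Arcadia's first-order condition: 171 - 2q_A - (q_X + q_Z) = 0.
Summing all 3 equations gives 447 − 4Q = 0, hence Q = 447/4.
Back-substituting: q_X = (135 − 447/4) = 93/4, q_Z = (141 − 447/4) = 117/4, q_A = (171 − 447/4) = 237/4.
Total output Q = 447/4, so price P = 174 - 447/4 = 249/4.

62.25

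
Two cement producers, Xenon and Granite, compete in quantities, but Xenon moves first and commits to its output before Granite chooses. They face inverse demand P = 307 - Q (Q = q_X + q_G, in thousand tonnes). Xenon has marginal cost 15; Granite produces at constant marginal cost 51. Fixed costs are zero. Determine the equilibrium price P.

97

Solve by backward induction. Given q_X, the follower Granite maximises π_G = (307 - q_X - q_G)q_G - 51q_G.
Follower FOC: 256 - q_X - 2q_G = 0, so q_G(q_X) = (256 - q_X)/2.
Xenon substitutes q_G(q_X) into its own profit: π_X = q_X(307 - q_X - (256 - q_X)/2) - 15q_X = (179 - (1/2)q_X)q_X - 15q_X.
The leader's first-order condition 164 - q_X = 0 yields q_X = 164.
Then q_G = (256 - 164)/2 = 46.
Total output Q = 210, so price P = 307 - 210 = 97.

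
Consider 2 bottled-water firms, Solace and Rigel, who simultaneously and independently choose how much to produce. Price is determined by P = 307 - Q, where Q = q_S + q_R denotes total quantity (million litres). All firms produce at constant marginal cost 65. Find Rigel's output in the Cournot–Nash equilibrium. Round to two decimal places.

A representative firm's profit is π_i = q_i(307 - Q) - 65q_i.
First-order condition (treating rivals' output as given): 242 - 2q_i - q_j = 0.
With identical firms every q_j equals q_i, so q_j = q_i and 242 = 3q_i, giving q_i = 242/3.

80.67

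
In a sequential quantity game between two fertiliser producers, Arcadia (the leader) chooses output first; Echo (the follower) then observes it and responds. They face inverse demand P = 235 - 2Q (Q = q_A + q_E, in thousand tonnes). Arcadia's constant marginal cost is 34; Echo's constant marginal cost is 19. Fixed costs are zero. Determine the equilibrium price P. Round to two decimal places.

The follower Echo best-responds to any q_A: π_E = (235 - 2Q)q_E - 19q_E.
∂π_E/∂q_E = 216 - 2q_A - 4q_E = 0 gives the reaction function q_E = (216 - 2q_A)/4.
Arcadia substitutes q_E(q_A) into its own profit: π_A = q_A(235 - 2q_A - (216 - 2q_A)/2) - 34q_A = (127 - q_A)q_A - 34q_A.
Maximising: ∂π_A/∂q_A = 93 - 2q_A = 0, giving q_A = 93/2.
Then q_E = (216 - 2·(93/2))/4 = 123/4.
Total output Q = 309/4, so price P = 235 - 2·(309/4) = 161/2.

80.50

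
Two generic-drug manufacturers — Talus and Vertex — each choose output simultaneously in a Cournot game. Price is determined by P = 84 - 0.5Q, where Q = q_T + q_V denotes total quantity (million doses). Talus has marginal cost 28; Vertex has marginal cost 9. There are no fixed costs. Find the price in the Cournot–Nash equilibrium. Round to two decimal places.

40.33

Talus's profit: π_T = (84 - 0.5Q)q_T - (28q_T). Setting ∂π_T/∂q_T = 0: 56 - q_T - (1/2)(q_V) = 0.
Vertex's profit: π_V = (84 - 0.5Q)q_V - (9q_V). Setting ∂π_V/∂q_V = 0: 75 - q_V - (1/2)(q_T) = 0.
So q_T = (56 - (1/2)q_V) and q_V = (75 - (1/2)q_T).
Substituting one into the other gives q_T = 74/3 and q_V = 188/3.
Total output Q = 262/3, so price P = 84 - (1/2)·(262/3) = 121/3.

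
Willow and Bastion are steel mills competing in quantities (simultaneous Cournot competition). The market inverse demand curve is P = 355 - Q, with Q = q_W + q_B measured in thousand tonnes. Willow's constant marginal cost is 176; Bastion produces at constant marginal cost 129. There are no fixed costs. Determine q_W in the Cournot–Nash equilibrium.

Willow's profit: π_W = (355 - Q)q_W - (176q_W). Setting ∂π_W/∂q_W = 0: 179 - 2q_W - (q_B) = 0.
Bastion's first-order condition: 226 - 2q_B - (q_W) = 0.
Best responses: q_W = (179 - q_B)/2, q_B = (226 - q_W)/2.
Solving the pair: q_W = 44, q_B = 91.

44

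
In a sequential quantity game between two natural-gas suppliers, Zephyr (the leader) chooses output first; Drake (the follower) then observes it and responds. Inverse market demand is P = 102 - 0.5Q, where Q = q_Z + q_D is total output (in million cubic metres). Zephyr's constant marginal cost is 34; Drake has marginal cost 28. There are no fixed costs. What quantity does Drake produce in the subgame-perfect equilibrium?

The follower Drake best-responds to any q_Z: π_D = (102 - 0.5Q)q_D - 28q_D.
Follower FOC: 74 - (1/2)q_Z - q_D = 0, so q_D(q_Z) = (74 - (1/2)q_Z).
The leader anticipates this reaction. Substituting into P = 102 - 0.5Q gives P = 65 - (1/4)q_Z, so π_Z = (65 - (1/4)q_Z)q_Z - 34q_Z.
The leader's first-order condition 31 - (1/2)q_Z = 0 yields q_Z = 62.
Then q_D = (74 - (1/2)·62) = 43.

43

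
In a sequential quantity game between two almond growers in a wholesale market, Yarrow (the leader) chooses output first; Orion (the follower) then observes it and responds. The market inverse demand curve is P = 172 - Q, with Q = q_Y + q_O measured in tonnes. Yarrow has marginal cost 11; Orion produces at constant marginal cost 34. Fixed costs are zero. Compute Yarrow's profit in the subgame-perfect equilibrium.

4232

The follower Orion best-responds to any q_Y: π_O = (172 - Q)q_O - 34q_O.
Follower FOC: 138 - q_Y - 2q_O = 0, so q_O(q_Y) = (138 - q_Y)/2.
The leader anticipates this reaction. Substituting into P = 172 - Q gives P = 103 - (1/2)q_Y, so π_Y = (103 - (1/2)q_Y)q_Y - 11q_Y.
Leader FOC: 92 - q_Y = 0, so q_Y = 92.
Then q_O = (138 - 92)/2 = 23.
Price P = 172 - 115 = 57.
Yarrow's profit: (57 - 11)·92 = 4232.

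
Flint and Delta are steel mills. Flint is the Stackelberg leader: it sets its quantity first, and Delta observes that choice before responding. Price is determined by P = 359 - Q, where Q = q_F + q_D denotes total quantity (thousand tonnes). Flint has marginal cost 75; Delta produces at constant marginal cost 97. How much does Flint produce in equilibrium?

153

The follower Delta best-responds to any q_F: π_D = (359 - Q)q_D - 97q_D.
Follower FOC: 262 - q_F - 2q_D = 0, so q_D(q_F) = (262 - q_F)/2.
The leader anticipates this reaction. Substituting into P = 359 - Q gives P = 228 - (1/2)q_F, so π_F = (228 - (1/2)q_F)q_F - 75q_F.
Leader FOC: 153 - q_F = 0, so q_F = 153.
Then q_D = (262 - 153)/2 = 109/2.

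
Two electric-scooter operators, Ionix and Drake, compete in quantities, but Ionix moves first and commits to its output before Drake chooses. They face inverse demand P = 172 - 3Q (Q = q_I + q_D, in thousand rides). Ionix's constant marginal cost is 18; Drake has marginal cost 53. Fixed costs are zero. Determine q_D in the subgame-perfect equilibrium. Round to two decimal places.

4.08

The follower Drake best-responds to any q_I: π_D = (172 - 3Q)q_D - 53q_D.
∂π_D/∂q_D = 119 - 3q_I - 6q_D = 0 gives the reaction function q_D = (119 - 3q_I)/6.
The leader anticipates this reaction. Substituting into P = 172 - 3Q gives P = 225/2 - (3/2)q_I, so π_I = (225/2 - (3/2)q_I)q_I - 18q_I.
Maximising: ∂π_I/∂q_I = 189/2 - 3q_I = 0, giving q_I = 63/2.
Then q_D = (119 - 3·(63/2))/6 = 49/12.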